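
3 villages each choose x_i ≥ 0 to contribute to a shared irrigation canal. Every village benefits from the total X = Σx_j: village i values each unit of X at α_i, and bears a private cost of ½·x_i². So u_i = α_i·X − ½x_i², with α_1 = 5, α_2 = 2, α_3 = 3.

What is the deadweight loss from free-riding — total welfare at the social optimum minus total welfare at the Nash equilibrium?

Village i's FOC: ∂u_i/∂x_i = α_i − x_i = 0, so x_i* = α_i.
NE contributions = (5, 2, 3); X = 10.
W^NE = (Σα)·X − ½Σα_i² = 10² − ½·38 = 81.
Planner sets x_i = Σα_j = 10 for every i, so X^SO = 3·10 = 30.
W^SO = (Σα)·X^SO − ½·3·(Σα)² = (3/2)·10² = 150.
Deadweight loss = W^SO − W^NE = 69.

69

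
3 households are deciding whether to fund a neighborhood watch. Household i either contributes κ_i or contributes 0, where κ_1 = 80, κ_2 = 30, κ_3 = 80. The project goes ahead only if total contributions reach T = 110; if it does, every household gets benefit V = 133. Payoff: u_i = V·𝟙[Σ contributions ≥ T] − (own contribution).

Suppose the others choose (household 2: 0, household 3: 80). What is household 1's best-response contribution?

80

Others' total = 80. Contributing 80 brings total to 160 ≥ 110: gain V − κ_1 = 53.
Best response: 80.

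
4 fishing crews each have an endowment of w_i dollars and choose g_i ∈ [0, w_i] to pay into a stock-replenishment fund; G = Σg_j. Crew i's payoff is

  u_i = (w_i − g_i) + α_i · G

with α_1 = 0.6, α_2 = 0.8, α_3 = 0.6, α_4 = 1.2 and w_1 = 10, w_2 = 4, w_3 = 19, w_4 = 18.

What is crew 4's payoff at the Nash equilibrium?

21.6

∂u_i/∂g_i = α_i − 1, so crew i contributes w_i if α_i > 1, else 0.
α_i > 1 for i ∈ {4}; NE contributions (0, 0, 0, 18), G = 18.
u_4 = (18 − 18) + 1.2·18 = 21.6.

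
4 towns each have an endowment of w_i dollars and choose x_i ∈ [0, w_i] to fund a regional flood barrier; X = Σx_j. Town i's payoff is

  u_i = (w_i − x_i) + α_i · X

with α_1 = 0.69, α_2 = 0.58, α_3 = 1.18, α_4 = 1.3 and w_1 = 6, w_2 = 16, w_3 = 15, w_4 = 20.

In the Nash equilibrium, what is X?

35

∂u_i/∂x_i = α_i − 1, so town i contributes w_i if α_i > 1, else 0.
α_i > 1 for i ∈ {3, 4}; NE contributions (0, 0, 15, 20), X = 35.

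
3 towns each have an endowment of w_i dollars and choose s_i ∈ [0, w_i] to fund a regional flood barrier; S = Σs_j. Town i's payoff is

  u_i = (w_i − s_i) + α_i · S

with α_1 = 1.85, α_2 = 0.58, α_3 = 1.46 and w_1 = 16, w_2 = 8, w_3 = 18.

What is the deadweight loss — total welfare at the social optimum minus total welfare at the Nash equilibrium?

23.12

∂u_i/∂s_i = α_i − 1, so town i contributes w_i if α_i > 1, else 0.
α_i > 1 for i ∈ {1, 3}; NE contributions (16, 0, 18), S = 34.
W^NE = Σw_i − S^NE + (Σα_i)·S^NE = 42 + 2.89·34 = 140.26.
Planner: ∂(Σu_j)/∂s_i = Σα_j − 1 = 2.89 > 0, so everyone contributes w_i; S^SO = 42, W^SO = 42 + 2.89·42 = 163.38.
Deadweight loss = 23.12.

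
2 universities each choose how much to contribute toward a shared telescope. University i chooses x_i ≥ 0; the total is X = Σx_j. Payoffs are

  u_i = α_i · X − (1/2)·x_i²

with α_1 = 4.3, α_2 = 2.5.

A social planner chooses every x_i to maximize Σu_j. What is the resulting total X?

Planner FOC: ∂(Σu_j)/∂x_i = (Σα_j) − x_i = 0, so x_i^SO = Σα_j = 6.8 for every i; X^SO = 13.6.

13.6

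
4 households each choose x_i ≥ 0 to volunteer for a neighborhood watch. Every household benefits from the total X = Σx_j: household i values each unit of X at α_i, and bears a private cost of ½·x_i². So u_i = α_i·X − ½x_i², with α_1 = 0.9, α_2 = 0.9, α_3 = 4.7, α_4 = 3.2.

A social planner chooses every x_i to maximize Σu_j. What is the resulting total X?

Planner FOC: ∂(Σu_j)/∂x_i = (Σα_j) − x_i = 0, so x_i^SO = Σα_j = 9.7 for every i; X^SO = 38.8.

38.8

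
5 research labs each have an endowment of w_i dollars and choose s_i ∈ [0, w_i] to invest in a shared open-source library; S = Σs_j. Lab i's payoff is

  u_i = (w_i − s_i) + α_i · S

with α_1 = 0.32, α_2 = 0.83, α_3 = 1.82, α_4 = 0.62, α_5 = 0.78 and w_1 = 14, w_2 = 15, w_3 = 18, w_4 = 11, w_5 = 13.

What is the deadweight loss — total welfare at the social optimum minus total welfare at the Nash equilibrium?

178.61

∂u_i/∂s_i = α_i − 1, so lab i contributes w_i if α_i > 1, else 0.
α_i > 1 for i ∈ {3}; NE contributions (0, 0, 18, 0, 0), S = 18.
W^NE = Σw_i − S^NE + (Σα_i)·S^NE = 71 + 3.37·18 = 131.66.
Planner: ∂(Σu_j)/∂s_i = Σα_j − 1 = 3.37 > 0, so everyone contributes w_i; S^SO = 71, W^SO = 71 + 3.37·71 = 310.27.
Deadweight loss = 178.61.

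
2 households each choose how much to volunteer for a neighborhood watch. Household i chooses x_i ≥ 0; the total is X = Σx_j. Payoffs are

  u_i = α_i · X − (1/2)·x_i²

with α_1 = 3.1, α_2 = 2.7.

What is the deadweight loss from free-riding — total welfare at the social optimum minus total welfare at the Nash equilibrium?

Household i's FOC: ∂u_i/∂x_i = α_i − x_i = 0, so x_i* = α_i.
NE contributions = (3.1, 2.7); X = 5.8.
W^NE = (Σα)·X − ½Σα_i² = 5.8² − ½·16.9 = 25.19.
Planner sets x_i = Σα_j = 5.8 for every i, so X^SO = 2·5.8 = 11.6.
W^SO = (Σα)·X^SO − ½·2·(Σα)² = (2/2)·5.8² = 33.64.
Deadweight loss = W^SO − W^NE = 8.45.

8.45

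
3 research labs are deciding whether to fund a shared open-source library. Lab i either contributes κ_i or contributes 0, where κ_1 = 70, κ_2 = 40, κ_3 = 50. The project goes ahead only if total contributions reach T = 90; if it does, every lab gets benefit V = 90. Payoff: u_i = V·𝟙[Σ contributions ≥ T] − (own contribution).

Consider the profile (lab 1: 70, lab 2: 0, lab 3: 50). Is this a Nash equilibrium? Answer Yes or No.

Total = 120 ≥ 90: provided.
Lab 1 (pledges 70, payoff 20): dropping to 0 → total 50, payoff 0. No gain.
Lab 2 (pledges 0, payoff 90): pledging 40 → total 160, payoff 50. No gain.
Lab 3 (pledges 50, payoff 40): dropping to 0 → total 70, payoff 0. No gain.

Yes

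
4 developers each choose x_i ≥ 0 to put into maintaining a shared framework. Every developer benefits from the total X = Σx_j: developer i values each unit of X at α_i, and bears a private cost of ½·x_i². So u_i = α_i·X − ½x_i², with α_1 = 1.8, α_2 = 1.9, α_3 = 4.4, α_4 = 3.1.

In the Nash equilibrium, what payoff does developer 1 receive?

Developer i's FOC: ∂u_i/∂x_i = α_i − x_i = 0, so x_i* = α_i.
NE contributions = (1.8, 1.9, 4.4, 3.1); X = 11.2.
u_1 = α_1·X − ½·(x_1)² = 1.8·11.2 − ½·1.8² = 18.54.

18.54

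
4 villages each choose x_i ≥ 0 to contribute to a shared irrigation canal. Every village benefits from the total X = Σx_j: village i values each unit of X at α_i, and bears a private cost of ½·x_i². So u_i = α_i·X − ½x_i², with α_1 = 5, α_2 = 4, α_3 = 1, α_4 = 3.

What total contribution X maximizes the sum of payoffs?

52

Planner FOC: ∂(Σu_j)/∂x_i = (Σα_j) − x_i = 0, so x_i^SO = Σα_j = 13 for every i; X^SO = 52.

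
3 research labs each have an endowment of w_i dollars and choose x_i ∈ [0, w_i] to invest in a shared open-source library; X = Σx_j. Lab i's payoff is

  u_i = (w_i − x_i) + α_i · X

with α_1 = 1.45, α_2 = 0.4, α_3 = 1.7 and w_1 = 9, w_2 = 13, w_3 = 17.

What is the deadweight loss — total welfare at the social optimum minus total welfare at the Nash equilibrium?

∂u_i/∂x_i = α_i − 1, so lab i contributes w_i if α_i > 1, else 0.
α_i > 1 for i ∈ {1, 3}; NE contributions (9, 0, 17), X = 26.
W^NE = Σw_i − X^NE + (Σα_i)·X^NE = 39 + 2.55·26 = 105.3.
Planner: ∂(Σu_j)/∂x_i = Σα_j − 1 = 2.55 > 0, so everyone contributes w_i; X^SO = 39, W^SO = 39 + 2.55·39 = 138.45.
Deadweight loss = 33.15.

33.15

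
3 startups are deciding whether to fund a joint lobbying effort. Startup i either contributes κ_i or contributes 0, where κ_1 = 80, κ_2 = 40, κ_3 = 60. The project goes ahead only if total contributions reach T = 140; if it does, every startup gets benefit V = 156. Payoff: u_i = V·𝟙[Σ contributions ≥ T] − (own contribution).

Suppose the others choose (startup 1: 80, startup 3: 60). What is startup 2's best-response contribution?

Others' total = 140 ≥ 140; contributing adds cost 40 for no extra benefit.
Best response: 0.

0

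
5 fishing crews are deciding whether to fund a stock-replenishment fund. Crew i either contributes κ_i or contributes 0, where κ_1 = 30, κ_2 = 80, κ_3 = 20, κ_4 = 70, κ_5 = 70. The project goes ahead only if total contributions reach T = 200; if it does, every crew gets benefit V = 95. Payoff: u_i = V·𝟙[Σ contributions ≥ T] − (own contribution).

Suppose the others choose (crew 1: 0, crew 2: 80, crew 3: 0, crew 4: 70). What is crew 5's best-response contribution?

70

Others' total = 150. Contributing 70 brings total to 220 ≥ 200: gain V − κ_5 = 25.
Best response: 70.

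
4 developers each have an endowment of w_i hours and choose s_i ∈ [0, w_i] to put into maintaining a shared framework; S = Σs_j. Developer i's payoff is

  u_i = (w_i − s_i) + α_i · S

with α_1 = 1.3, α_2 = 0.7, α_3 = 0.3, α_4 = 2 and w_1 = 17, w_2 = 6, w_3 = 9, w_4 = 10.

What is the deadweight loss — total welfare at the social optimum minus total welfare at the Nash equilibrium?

49.5

∂u_i/∂s_i = α_i − 1, so developer i contributes w_i if α_i > 1, else 0.
α_i > 1 for i ∈ {1, 4}; NE contributions (17, 0, 0, 10), S = 27.
W^NE = Σw_i − S^NE + (Σα_i)·S^NE = 42 + 3.3·27 = 131.1.
Planner: ∂(Σu_j)/∂s_i = Σα_j − 1 = 3.3 > 0, so everyone contributes w_i; S^SO = 42, W^SO = 42 + 3.3·42 = 180.6.
Deadweight loss = 49.5.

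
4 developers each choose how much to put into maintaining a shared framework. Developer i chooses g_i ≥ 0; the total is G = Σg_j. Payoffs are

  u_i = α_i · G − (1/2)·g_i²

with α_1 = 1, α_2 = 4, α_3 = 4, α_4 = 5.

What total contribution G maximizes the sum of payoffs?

Planner FOC: ∂(Σu_j)/∂g_i = (Σα_j) − g_i = 0, so g_i^SO = Σα_j = 14 for every i; G^SO = 56.

56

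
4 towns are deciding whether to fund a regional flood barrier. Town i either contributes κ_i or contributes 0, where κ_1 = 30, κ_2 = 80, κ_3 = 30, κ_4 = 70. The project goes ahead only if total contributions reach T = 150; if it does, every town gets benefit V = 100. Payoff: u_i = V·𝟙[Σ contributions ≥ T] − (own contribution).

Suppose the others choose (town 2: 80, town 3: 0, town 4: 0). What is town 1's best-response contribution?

Others' total = 80. Even contributing 30 gives 110 < 150: no benefit either way.
Best response: 0.

0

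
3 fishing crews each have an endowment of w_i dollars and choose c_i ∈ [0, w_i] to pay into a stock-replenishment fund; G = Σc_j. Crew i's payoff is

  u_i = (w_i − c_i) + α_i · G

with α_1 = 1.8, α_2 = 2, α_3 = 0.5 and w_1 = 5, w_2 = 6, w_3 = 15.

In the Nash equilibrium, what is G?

∂u_i/∂c_i = α_i − 1, so crew i contributes w_i if α_i > 1, else 0.
α_i > 1 for i ∈ {1, 2}; NE contributions (5, 6, 0), G = 11.

11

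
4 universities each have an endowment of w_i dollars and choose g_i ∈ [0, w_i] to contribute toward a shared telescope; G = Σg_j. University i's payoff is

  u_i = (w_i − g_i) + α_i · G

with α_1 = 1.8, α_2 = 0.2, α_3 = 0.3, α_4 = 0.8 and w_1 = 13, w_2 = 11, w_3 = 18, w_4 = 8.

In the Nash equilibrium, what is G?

∂u_i/∂g_i = α_i − 1, so university i contributes w_i if α_i > 1, else 0.
α_i > 1 for i ∈ {1}; NE contributions (13, 0, 0, 0), G = 13.

13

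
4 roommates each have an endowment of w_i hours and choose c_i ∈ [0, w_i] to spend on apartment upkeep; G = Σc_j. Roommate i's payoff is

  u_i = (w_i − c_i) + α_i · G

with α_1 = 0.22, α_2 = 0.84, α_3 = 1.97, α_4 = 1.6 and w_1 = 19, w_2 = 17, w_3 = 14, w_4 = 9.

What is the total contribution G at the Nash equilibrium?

23

∂u_i/∂c_i = α_i − 1, so roommate i contributes w_i if α_i > 1, else 0.
α_i > 1 for i ∈ {3, 4}; NE contributions (0, 0, 14, 9), G = 23.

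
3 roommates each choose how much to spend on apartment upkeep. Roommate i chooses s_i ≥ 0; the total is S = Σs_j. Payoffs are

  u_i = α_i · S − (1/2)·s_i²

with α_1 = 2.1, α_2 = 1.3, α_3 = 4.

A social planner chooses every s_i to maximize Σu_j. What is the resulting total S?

Planner FOC: ∂(Σu_j)/∂s_i = (Σα_j) − s_i = 0, so s_i^SO = Σα_j = 7.4 for every i; S^SO = 22.2.

22.2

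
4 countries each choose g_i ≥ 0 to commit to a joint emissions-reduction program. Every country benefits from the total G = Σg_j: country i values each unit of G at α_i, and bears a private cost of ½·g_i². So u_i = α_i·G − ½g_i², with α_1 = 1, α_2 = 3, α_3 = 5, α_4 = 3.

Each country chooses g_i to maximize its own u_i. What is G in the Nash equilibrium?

12

Country i's FOC: ∂u_i/∂g_i = α_i − g_i = 0, so g_i* = α_i.
NE contributions = (1, 3, 5, 3); G = 12.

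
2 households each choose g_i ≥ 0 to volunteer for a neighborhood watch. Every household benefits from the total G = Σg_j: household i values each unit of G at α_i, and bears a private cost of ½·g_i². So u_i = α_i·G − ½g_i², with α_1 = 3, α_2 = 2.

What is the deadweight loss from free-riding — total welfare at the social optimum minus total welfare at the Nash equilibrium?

6.5

Household i's FOC: ∂u_i/∂g_i = α_i − g_i = 0, so g_i* = α_i.
NE contributions = (3, 2); G = 5.
W^NE = (Σα)·G − ½Σα_i² = 5² − ½·13 = 18.5.
Planner sets g_i = Σα_j = 5 for every i, so G^SO = 2·5 = 10.
W^SO = (Σα)·G^SO − ½·2·(Σα)² = (2/2)·5² = 25.
Deadweight loss = W^SO − W^NE = 6.5.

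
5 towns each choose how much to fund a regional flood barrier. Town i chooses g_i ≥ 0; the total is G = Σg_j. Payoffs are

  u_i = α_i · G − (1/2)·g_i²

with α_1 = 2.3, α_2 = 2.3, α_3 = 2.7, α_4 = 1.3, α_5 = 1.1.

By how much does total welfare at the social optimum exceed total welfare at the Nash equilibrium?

151.52

Town i's FOC: ∂u_i/∂g_i = α_i − g_i = 0, so g_i* = α_i.
NE contributions = (2.3, 2.3, 2.7, 1.3, 1.1); G = 9.7.
W^NE = (Σα)·G − ½Σα_i² = 9.7² − ½·20.77 = 83.705.
Planner sets g_i = Σα_j = 9.7 for every i, so G^SO = 5·9.7 = 48.5.
W^SO = (Σα)·G^SO − ½·5·(Σα)² = (5/2)·9.7² = 235.225.
Deadweight loss = W^SO − W^NE = 151.52.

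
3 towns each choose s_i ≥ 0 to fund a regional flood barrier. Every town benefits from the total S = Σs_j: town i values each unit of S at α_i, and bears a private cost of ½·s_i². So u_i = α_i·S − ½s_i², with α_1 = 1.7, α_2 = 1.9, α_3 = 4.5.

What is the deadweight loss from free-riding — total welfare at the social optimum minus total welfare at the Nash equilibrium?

46.18

Town i's FOC: ∂u_i/∂s_i = α_i − s_i = 0, so s_i* = α_i.
NE contributions = (1.7, 1.9, 4.5); S = 8.1.
W^NE = (Σα)·S − ½Σα_i² = 8.1² − ½·26.75 = 52.235.
Planner sets s_i = Σα_j = 8.1 for every i, so S^SO = 3·8.1 = 24.3.
W^SO = (Σα)·S^SO − ½·3·(Σα)² = (3/2)·8.1² = 98.415.
Deadweight loss = W^SO − W^NE = 46.18.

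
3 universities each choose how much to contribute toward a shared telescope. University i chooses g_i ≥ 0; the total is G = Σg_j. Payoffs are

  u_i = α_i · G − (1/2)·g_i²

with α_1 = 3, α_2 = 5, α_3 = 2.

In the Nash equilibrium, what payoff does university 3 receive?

18

University i's FOC: ∂u_i/∂g_i = α_i − g_i = 0, so g_i* = α_i.
NE contributions = (3, 5, 2); G = 10.
u_3 = α_3·G − ½·(g_3)² = 2·10 − ½·2² = 18.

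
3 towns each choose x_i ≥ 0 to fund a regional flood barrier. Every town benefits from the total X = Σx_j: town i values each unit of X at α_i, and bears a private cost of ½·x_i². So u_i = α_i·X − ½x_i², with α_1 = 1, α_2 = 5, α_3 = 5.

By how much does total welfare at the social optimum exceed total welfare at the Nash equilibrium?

Town i's FOC: ∂u_i/∂x_i = α_i − x_i = 0, so x_i* = α_i.
NE contributions = (1, 5, 5); X = 11.
W^NE = (Σα)·X − ½Σα_i² = 11² − ½·51 = 95.5.
Planner sets x_i = Σα_j = 11 for every i, so X^SO = 3·11 = 33.
W^SO = (Σα)·X^SO − ½·3·(Σα)² = (3/2)·11² = 181.5.
Deadweight loss = W^SO − W^NE = 86.

86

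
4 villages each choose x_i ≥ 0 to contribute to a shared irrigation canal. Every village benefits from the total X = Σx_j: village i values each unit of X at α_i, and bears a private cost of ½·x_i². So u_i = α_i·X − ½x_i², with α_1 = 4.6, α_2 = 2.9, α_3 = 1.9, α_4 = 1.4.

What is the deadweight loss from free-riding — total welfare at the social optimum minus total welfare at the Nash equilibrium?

134.21

Village i's FOC: ∂u_i/∂x_i = α_i − x_i = 0, so x_i* = α_i.
NE contributions = (4.6, 2.9, 1.9, 1.4); X = 10.8.
W^NE = (Σα)·X − ½Σα_i² = 10.8² − ½·35.14 = 99.07.
Planner sets x_i = Σα_j = 10.8 for every i, so X^SO = 4·10.8 = 43.2.
W^SO = (Σα)·X^SO − ½·4·(Σα)² = (4/2)·10.8² = 233.28.
Deadweight loss = W^SO − W^NE = 134.21.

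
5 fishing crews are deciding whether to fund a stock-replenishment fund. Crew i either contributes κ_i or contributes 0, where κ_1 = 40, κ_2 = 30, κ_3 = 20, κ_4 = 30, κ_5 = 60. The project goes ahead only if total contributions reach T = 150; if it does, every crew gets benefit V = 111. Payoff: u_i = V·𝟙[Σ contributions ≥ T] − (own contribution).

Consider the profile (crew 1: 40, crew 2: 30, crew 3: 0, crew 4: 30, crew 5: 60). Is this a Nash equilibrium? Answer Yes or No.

Total = 160 ≥ 150: provided.
Crew 1 (pledges 40, payoff 71): dropping to 0 → total 120, payoff 0. No gain.
Crew 2 (pledges 30, payoff 81): dropping to 0 → total 130, payoff 0. No gain.
Crew 3 (pledges 0, payoff 111): pledging 20 → total 180, payoff 91. No gain.
Crew 4 (pledges 30, payoff 81): dropping to 0 → total 130, payoff 0. No gain.
Crew 5 (pledges 60, payoff 51): dropping to 0 → total 100, payoff 0. No gain.

Yes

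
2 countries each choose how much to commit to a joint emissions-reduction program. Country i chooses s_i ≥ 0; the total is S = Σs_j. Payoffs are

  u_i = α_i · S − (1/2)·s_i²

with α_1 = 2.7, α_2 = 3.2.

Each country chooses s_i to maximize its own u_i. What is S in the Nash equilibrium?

Country i's FOC: ∂u_i/∂s_i = α_i − s_i = 0, so s_i* = α_i.
NE contributions = (2.7, 3.2); S = 5.9.

5.9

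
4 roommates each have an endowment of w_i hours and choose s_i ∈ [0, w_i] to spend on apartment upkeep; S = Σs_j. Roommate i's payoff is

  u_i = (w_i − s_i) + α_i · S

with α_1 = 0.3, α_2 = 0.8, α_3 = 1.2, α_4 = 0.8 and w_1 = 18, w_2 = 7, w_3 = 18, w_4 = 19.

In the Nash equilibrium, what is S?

18

∂u_i/∂s_i = α_i − 1, so roommate i contributes w_i if α_i > 1, else 0.
α_i > 1 for i ∈ {3}; NE contributions (0, 0, 18, 0), S = 18.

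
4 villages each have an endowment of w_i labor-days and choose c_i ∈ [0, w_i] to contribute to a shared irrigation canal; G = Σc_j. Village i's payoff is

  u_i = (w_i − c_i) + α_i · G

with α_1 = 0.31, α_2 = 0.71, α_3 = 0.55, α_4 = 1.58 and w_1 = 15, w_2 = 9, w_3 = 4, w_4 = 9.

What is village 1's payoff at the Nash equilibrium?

17.79

∂u_i/∂c_i = α_i − 1, so village i contributes w_i if α_i > 1, else 0.
α_i > 1 for i ∈ {4}; NE contributions (0, 0, 0, 9), G = 9.
u_1 = (15 − 0) + 0.31·9 = 17.79.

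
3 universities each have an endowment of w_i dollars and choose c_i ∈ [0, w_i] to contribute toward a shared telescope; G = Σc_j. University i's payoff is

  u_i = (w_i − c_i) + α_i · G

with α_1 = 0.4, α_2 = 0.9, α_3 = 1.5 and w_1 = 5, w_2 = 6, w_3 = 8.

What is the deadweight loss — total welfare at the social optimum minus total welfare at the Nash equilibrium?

∂u_i/∂c_i = α_i − 1, so university i contributes w_i if α_i > 1, else 0.
α_i > 1 for i ∈ {3}; NE contributions (0, 0, 8), G = 8.
W^NE = Σw_i − G^NE + (Σα_i)·G^NE = 19 + 1.8·8 = 33.4.
Planner: ∂(Σu_j)/∂c_i = Σα_j − 1 = 1.8 > 0, so everyone contributes w_i; G^SO = 19, W^SO = 19 + 1.8·19 = 53.2.
Deadweight loss = 19.8.

19.8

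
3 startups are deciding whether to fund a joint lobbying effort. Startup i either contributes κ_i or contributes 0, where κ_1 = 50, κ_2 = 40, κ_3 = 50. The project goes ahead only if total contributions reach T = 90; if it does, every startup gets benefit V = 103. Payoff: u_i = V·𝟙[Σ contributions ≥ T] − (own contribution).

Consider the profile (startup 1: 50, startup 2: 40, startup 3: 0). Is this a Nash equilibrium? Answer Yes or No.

Total = 90 ≥ 90: provided.
Startup 1 (pledges 50, payoff 53): dropping to 0 → total 40, payoff 0. No gain.
Startup 2 (pledges 40, payoff 63): dropping to 0 → total 50, payoff 0. No gain.
Startup 3 (pledges 0, payoff 103): pledging 50 → total 140, payoff 53. No gain.

Yes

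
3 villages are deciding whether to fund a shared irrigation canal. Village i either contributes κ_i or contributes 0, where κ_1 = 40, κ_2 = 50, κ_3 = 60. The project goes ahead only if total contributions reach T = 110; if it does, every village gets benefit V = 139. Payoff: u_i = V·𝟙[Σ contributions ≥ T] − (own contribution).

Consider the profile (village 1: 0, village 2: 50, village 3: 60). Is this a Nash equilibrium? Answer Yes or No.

Yes

Total = 110 ≥ 110: provided.
Village 1 (pledges 0, payoff 139): pledging 40 → total 150, payoff 99. No gain.
Village 2 (pledges 50, payoff 89): dropping to 0 → total 60, payoff 0. No gain.
Village 3 (pledges 60, payoff 79): dropping to 0 → total 50, payoff 0. No gain.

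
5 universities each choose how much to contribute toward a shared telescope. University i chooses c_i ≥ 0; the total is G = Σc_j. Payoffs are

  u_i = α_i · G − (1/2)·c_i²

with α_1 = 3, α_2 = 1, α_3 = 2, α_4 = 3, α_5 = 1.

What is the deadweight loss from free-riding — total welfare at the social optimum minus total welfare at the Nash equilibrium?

University i's FOC: ∂u_i/∂c_i = α_i − c_i = 0, so c_i* = α_i.
NE contributions = (3, 1, 2, 3, 1); G = 10.
W^NE = (Σα)·G − ½Σα_i² = 10² − ½·24 = 88.
Planner sets c_i = Σα_j = 10 for every i, so G^SO = 5·10 = 50.
W^SO = (Σα)·G^SO − ½·5·(Σα)² = (5/2)·10² = 250.
Deadweight loss = W^SO − W^NE = 162.

162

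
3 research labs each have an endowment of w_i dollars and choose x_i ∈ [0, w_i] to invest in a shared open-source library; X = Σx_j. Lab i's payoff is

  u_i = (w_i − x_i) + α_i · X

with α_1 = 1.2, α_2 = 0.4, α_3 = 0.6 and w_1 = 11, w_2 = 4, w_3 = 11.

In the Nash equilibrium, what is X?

∂u_i/∂x_i = α_i − 1, so lab i contributes w_i if α_i > 1, else 0.
α_i > 1 for i ∈ {1}; NE contributions (11, 0, 0), X = 11.

11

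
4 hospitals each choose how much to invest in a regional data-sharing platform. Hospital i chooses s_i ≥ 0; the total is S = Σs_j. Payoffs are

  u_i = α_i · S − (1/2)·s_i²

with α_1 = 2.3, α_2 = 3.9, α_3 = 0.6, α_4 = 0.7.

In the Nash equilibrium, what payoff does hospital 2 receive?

Hospital i's FOC: ∂u_i/∂s_i = α_i − s_i = 0, so s_i* = α_i.
NE contributions = (2.3, 3.9, 0.6, 0.7); S = 7.5.
u_2 = α_2·S − ½·(s_2)² = 3.9·7.5 − ½·3.9² = 21.645.

21.645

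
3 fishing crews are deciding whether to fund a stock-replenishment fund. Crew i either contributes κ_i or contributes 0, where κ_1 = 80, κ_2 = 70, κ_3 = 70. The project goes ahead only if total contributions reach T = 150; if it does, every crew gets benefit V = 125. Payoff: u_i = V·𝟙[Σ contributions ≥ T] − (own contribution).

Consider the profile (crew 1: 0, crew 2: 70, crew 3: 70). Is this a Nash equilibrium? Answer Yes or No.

No

Total = 140 < 150: not provided.
Crew 1 (pledges 0, payoff 0): pledging 80 → total 220, payoff 45. Profitable deviation.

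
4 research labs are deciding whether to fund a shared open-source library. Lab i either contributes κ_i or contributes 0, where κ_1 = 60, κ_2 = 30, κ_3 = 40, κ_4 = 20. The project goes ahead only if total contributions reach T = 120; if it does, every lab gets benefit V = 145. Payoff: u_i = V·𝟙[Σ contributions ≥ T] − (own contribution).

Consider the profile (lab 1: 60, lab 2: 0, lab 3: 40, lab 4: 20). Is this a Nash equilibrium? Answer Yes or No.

Yes

Total = 120 ≥ 120: provided.
Lab 1 (pledges 60, payoff 85): dropping to 0 → total 60, payoff 0. No gain.
Lab 2 (pledges 0, payoff 145): pledging 30 → total 150, payoff 115. No gain.
Lab 3 (pledges 40, payoff 105): dropping to 0 → total 80, payoff 0. No gain.
Lab 4 (pledges 20, payoff 125): dropping to 0 → total 100, payoff 0. No gain.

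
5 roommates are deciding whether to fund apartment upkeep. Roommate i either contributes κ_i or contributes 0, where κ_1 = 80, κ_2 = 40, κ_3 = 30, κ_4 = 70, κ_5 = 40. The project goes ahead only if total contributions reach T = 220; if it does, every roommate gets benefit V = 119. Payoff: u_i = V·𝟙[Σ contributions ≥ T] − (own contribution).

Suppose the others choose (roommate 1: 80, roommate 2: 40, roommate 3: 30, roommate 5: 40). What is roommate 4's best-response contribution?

70

Others' total = 190. Contributing 70 brings total to 260 ≥ 220: gain V − κ_4 = 49.
Best response: 70.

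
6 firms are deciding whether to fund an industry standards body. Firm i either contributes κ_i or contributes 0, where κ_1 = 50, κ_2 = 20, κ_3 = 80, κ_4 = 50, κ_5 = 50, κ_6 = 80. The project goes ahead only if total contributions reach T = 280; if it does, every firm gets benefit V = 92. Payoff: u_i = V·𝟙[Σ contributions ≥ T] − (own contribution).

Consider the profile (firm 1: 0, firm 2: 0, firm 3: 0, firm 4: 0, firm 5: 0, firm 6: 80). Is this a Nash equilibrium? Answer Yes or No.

No

Total = 80 < 280: not provided.
Firm 1 (pledges 0, payoff 0): pledging 50 → total 130, payoff -50. No gain.
Firm 2 (pledges 0, payoff 0): pledging 20 → total 100, payoff -20. No gain.
Firm 3 (pledges 0, payoff 0): pledging 80 → total 160, payoff -80. No gain.
Firm 4 (pledges 0, payoff 0): pledging 50 → total 130, payoff -50. No gain.
Firm 5 (pledges 0, payoff 0): pledging 50 → total 130, payoff -50. No gain.
Firm 6 (pledges 80, payoff -80): dropping to 0 → total 0, payoff 0. Profitable deviation.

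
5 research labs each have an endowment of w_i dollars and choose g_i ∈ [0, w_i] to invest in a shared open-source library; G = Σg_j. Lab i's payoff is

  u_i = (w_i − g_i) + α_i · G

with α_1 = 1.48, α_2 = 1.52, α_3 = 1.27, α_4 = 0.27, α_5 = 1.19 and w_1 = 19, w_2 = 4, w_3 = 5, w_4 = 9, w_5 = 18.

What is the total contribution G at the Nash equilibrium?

∂u_i/∂g_i = α_i − 1, so lab i contributes w_i if α_i > 1, else 0.
α_i > 1 for i ∈ {1, 2, 3, 5}; NE contributions (19, 4, 5, 0, 18), G = 46.

46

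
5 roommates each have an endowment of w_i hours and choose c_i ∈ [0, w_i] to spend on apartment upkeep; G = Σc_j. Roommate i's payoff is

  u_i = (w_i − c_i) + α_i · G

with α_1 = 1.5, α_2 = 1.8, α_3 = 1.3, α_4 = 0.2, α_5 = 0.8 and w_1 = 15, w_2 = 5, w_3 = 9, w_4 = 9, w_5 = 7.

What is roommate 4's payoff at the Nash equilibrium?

∂u_i/∂c_i = α_i − 1, so roommate i contributes w_i if α_i > 1, else 0.
α_i > 1 for i ∈ {1, 2, 3}; NE contributions (15, 5, 9, 0, 0), G = 29.
u_4 = (9 − 0) + 0.2·29 = 14.8.

14.8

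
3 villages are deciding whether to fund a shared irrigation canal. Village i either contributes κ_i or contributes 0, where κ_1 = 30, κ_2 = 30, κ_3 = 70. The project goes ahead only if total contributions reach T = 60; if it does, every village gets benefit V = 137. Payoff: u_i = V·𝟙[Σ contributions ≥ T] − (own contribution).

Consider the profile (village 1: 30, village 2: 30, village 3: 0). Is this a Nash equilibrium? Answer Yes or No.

Total = 60 ≥ 60: provided.
Village 1 (pledges 30, payoff 107): dropping to 0 → total 30, payoff 0. No gain.
Village 2 (pledges 30, payoff 107): dropping to 0 → total 30, payoff 0. No gain.
Village 3 (pledges 0, payoff 137): pledging 70 → total 130, payoff 67. No gain.

Yes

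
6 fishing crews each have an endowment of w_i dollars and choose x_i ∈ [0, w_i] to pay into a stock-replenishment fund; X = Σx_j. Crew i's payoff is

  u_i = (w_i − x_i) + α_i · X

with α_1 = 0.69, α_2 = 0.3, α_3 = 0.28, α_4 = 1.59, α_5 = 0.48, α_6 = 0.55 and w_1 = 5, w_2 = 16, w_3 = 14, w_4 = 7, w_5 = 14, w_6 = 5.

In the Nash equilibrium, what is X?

7

∂u_i/∂x_i = α_i − 1, so crew i contributes w_i if α_i > 1, else 0.
α_i > 1 for i ∈ {4}; NE contributions (0, 0, 0, 7, 0, 0), X = 7.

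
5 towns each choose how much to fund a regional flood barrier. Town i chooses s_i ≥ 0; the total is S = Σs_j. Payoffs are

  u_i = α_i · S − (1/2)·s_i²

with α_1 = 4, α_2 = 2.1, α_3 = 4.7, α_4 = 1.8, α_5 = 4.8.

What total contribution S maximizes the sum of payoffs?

87

Planner FOC: ∂(Σu_j)/∂s_i = (Σα_j) − s_i = 0, so s_i^SO = Σα_j = 17.4 for every i; S^SO = 87.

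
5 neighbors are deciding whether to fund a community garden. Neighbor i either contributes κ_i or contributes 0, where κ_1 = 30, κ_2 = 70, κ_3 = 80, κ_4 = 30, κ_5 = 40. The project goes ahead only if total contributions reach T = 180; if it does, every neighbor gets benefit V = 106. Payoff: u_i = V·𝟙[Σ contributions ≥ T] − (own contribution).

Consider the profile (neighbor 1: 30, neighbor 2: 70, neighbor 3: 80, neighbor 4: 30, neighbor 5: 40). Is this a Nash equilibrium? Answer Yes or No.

Total = 250 ≥ 180: provided.
Neighbor 1 (pledges 30, payoff 76): dropping to 0 → total 220, payoff 106. Profitable deviation.

No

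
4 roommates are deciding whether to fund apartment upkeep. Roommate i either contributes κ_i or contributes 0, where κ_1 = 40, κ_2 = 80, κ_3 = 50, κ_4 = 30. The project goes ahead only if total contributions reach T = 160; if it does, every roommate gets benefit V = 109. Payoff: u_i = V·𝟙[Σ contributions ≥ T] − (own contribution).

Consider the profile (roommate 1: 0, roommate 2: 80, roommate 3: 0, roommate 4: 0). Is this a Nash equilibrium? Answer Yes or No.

No

Total = 80 < 160: not provided.
Roommate 1 (pledges 0, payoff 0): pledging 40 → total 120, payoff -40. No gain.
Roommate 2 (pledges 80, payoff -80): dropping to 0 → total 0, payoff 0. Profitable deviation.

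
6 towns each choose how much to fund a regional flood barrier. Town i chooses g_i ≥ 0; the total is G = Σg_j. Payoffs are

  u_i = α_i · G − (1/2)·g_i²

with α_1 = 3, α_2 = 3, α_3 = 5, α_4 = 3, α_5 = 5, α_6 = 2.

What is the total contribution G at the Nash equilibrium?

21

Town i's FOC: ∂u_i/∂g_i = α_i − g_i = 0, so g_i* = α_i.
NE contributions = (3, 3, 5, 3, 5, 2); G = 21.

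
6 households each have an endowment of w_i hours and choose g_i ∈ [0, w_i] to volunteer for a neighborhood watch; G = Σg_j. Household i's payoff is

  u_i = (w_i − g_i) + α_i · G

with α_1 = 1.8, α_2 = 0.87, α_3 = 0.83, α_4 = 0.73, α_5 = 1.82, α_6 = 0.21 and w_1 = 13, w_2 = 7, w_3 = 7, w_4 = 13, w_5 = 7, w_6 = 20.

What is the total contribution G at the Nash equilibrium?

∂u_i/∂g_i = α_i − 1, so household i contributes w_i if α_i > 1, else 0.
α_i > 1 for i ∈ {1, 5}; NE contributions (13, 0, 0, 0, 7, 0), G = 20.

20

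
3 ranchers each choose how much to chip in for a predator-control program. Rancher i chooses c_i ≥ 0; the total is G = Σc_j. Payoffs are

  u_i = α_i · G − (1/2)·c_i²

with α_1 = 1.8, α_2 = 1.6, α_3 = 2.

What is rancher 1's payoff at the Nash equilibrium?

8.1

Rancher i's FOC: ∂u_i/∂c_i = α_i − c_i = 0, so c_i* = α_i.
NE contributions = (1.8, 1.6, 2); G = 5.4.
u_1 = α_1·G − ½·(c_1)² = 1.8·5.4 − ½·1.8² = 8.1.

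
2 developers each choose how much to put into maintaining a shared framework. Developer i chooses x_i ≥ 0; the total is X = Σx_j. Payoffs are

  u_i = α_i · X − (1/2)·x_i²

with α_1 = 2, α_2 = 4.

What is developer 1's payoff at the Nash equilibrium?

Developer i's FOC: ∂u_i/∂x_i = α_i − x_i = 0, so x_i* = α_i.
NE contributions = (2, 4); X = 6.
u_1 = α_1·X − ½·(x_1)² = 2·6 − ½·2² = 10.

10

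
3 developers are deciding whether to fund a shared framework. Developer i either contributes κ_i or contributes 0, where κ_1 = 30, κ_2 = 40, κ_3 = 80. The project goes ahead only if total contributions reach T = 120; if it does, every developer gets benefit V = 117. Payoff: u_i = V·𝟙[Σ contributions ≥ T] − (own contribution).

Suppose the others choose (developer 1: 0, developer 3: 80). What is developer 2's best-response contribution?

40

Others' total = 80. Contributing 40 brings total to 120 ≥ 120: gain V − κ_2 = 77.
Best response: 40.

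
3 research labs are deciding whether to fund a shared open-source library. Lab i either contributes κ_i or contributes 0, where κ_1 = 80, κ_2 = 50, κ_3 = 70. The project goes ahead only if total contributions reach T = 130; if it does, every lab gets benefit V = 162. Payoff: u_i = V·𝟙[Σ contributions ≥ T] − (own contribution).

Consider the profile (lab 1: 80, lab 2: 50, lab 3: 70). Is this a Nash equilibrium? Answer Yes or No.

Total = 200 ≥ 130: provided.
Lab 1 (pledges 80, payoff 82): dropping to 0 → total 120, payoff 0. No gain.
Lab 2 (pledges 50, payoff 112): dropping to 0 → total 150, payoff 162. Profitable deviation.

No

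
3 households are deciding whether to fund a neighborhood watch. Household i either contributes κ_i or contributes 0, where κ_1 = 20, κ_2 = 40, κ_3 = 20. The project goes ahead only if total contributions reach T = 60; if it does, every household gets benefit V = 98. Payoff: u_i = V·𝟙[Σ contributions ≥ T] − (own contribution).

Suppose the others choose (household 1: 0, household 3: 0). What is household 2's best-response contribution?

Others' total = 0. Even contributing 40 gives 40 < 60: no benefit either way.
Best response: 0.

0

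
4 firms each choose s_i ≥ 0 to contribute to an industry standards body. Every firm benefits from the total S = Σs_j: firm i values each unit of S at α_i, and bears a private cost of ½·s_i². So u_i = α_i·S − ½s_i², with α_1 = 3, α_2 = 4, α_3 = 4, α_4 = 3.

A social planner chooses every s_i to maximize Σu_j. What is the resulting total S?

56

Planner FOC: ∂(Σu_j)/∂s_i = (Σα_j) − s_i = 0, so s_i^SO = Σα_j = 14 for every i; S^SO = 56.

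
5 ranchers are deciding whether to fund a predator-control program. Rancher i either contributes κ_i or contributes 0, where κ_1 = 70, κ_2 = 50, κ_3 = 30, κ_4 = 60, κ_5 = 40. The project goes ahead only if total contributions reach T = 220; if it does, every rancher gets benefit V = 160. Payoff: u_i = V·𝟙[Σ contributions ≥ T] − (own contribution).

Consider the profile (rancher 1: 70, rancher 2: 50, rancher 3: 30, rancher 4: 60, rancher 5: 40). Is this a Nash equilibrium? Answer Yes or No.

No

Total = 250 ≥ 220: provided.
Rancher 1 (pledges 70, payoff 90): dropping to 0 → total 180, payoff 0. No gain.
Rancher 2 (pledges 50, payoff 110): dropping to 0 → total 200, payoff 0. No gain.
Rancher 3 (pledges 30, payoff 130): dropping to 0 → total 220, payoff 160. Profitable deviation.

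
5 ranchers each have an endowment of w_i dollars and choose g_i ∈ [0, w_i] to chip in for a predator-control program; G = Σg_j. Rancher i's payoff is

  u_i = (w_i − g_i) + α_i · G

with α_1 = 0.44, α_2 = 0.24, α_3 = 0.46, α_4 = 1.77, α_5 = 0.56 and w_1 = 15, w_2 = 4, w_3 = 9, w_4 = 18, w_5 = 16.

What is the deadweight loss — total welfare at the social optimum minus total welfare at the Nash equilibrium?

∂u_i/∂g_i = α_i − 1, so rancher i contributes w_i if α_i > 1, else 0.
α_i > 1 for i ∈ {4}; NE contributions (0, 0, 0, 18, 0), G = 18.
W^NE = Σw_i − G^NE + (Σα_i)·G^NE = 62 + 2.47·18 = 106.46.
Planner: ∂(Σu_j)/∂g_i = Σα_j − 1 = 2.47 > 0, so everyone contributes w_i; G^SO = 62, W^SO = 62 + 2.47·62 = 215.14.
Deadweight loss = 108.68.

108.68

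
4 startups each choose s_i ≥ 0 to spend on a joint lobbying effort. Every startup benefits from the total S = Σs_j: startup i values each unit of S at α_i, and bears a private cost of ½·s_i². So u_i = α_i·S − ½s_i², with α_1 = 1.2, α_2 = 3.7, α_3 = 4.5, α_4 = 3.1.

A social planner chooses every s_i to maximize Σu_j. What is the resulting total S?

Planner FOC: ∂(Σu_j)/∂s_i = (Σα_j) − s_i = 0, so s_i^SO = Σα_j = 12.5 for every i; S^SO = 50.

50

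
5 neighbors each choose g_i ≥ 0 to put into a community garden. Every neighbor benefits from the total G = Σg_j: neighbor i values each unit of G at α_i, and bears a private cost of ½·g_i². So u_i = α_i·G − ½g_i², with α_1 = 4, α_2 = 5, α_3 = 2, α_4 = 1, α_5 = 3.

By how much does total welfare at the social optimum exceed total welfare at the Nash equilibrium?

Neighbor i's FOC: ∂u_i/∂g_i = α_i − g_i = 0, so g_i* = α_i.
NE contributions = (4, 5, 2, 1, 3); G = 15.
W^NE = (Σα)·G − ½Σα_i² = 15² − ½·55 = 197.5.
Planner sets g_i = Σα_j = 15 for every i, so G^SO = 5·15 = 75.
W^SO = (Σα)·G^SO − ½·5·(Σα)² = (5/2)·15² = 562.5.
Deadweight loss = W^SO − W^NE = 365.

365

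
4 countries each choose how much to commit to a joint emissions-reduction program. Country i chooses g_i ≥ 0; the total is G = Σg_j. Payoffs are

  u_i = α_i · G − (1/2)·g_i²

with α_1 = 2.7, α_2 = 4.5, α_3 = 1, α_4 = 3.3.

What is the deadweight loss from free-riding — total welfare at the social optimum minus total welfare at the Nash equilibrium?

Country i's FOC: ∂u_i/∂g_i = α_i − g_i = 0, so g_i* = α_i.
NE contributions = (2.7, 4.5, 1, 3.3); G = 11.5.
W^NE = (Σα)·G − ½Σα_i² = 11.5² − ½·39.43 = 112.535.
Planner sets g_i = Σα_j = 11.5 for every i, so G^SO = 4·11.5 = 46.
W^SO = (Σα)·G^SO − ½·4·(Σα)² = (4/2)·11.5² = 264.5.
Deadweight loss = W^SO − W^NE = 151.965.

151.965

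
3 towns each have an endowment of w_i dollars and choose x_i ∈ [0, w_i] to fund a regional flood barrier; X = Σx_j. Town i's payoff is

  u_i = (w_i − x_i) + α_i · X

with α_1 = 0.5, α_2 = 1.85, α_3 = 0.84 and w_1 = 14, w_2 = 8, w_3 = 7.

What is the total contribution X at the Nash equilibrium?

8

∂u_i/∂x_i = α_i − 1, so town i contributes w_i if α_i > 1, else 0.
α_i > 1 for i ∈ {2}; NE contributions (0, 8, 0), X = 8.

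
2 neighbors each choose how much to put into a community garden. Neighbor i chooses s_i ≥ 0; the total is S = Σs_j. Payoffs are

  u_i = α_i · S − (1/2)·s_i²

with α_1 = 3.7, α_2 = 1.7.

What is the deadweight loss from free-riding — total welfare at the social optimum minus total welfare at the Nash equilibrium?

Neighbor i's FOC: ∂u_i/∂s_i = α_i − s_i = 0, so s_i* = α_i.
NE contributions = (3.7, 1.7); S = 5.4.
W^NE = (Σα)·S − ½Σα_i² = 5.4² − ½·16.58 = 20.87.
Planner sets s_i = Σα_j = 5.4 for every i, so S^SO = 2·5.4 = 10.8.
W^SO = (Σα)·S^SO − ½·2·(Σα)² = (2/2)·5.4² = 29.16.
Deadweight loss = W^SO − W^NE = 8.29.

8.29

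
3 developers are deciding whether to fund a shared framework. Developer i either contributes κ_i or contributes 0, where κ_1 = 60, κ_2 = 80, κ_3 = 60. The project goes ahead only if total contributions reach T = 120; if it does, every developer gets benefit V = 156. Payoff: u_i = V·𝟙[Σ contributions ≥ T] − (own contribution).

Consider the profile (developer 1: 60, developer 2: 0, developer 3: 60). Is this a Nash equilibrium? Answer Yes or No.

Yes

Total = 120 ≥ 120: provided.
Developer 1 (pledges 60, payoff 96): dropping to 0 → total 60, payoff 0. No gain.
Developer 2 (pledges 0, payoff 156): pledging 80 → total 200, payoff 76. No gain.
Developer 3 (pledges 60, payoff 96): dropping to 0 → total 60, payoff 0. No gain.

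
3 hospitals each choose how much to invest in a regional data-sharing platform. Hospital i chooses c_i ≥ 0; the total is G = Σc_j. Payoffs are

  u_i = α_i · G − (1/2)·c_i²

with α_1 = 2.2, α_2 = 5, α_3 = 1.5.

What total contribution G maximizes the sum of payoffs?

Planner FOC: ∂(Σu_j)/∂c_i = (Σα_j) − c_i = 0, so c_i^SO = Σα_j = 8.7 for every i; G^SO = 26.1.

26.1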